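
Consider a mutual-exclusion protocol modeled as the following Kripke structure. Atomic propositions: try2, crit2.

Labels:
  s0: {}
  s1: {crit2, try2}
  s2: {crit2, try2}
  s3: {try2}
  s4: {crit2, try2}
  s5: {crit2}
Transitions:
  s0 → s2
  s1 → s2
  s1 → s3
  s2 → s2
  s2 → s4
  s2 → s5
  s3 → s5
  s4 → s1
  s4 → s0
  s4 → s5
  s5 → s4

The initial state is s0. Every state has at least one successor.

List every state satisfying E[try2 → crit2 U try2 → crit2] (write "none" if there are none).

States satisfying try2 → crit2: {s0, s1, s2, s4, s5}.
States satisfying E[try2 → crit2 U try2 → crit2]: {s0, s1, s2, s4, s5}.

{s0, s1, s2, s4, s5}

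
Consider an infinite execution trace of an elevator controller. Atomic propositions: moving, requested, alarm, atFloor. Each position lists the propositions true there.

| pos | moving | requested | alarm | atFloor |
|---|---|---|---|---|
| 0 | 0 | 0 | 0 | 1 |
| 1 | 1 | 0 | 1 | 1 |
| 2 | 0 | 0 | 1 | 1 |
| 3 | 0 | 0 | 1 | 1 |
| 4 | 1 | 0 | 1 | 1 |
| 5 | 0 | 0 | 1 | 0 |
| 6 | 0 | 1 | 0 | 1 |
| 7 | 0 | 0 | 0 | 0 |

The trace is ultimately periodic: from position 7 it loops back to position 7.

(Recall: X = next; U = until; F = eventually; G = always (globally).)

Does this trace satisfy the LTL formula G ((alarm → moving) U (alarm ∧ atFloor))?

Does not hold

(alarm → moving) U (alarm ∧ atFloor) must hold at every position from 0 onward. It fails at position 5, so G ((alarm → moving) U (alarm ∧ atFloor)) is false.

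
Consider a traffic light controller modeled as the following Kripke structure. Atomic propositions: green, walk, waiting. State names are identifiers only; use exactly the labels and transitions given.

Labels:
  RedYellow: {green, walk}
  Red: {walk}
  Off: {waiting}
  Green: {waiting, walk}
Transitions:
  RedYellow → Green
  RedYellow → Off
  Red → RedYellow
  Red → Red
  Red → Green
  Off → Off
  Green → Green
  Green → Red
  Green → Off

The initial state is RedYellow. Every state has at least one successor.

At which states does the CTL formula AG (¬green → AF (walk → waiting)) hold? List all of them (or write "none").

{Off}

States satisfying ¬green → AF (walk → waiting): {RedYellow, Off, Green}.
States satisfying AG (¬green → AF (walk → waiting)): {Off}.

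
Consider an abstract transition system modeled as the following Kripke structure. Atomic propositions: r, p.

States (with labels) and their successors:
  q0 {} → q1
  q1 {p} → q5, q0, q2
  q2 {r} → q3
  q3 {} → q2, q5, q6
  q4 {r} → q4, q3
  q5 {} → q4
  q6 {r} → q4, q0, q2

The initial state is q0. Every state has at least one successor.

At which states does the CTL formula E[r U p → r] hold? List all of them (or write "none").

{q0, q2, q3, q4, q5, q6}

States satisfying r: {q2, q4, q6}.
States satisfying p → r: {q0, q2, q3, q4, q5, q6}.
States satisfying E[r U p → r]: {q0, q2, q3, q4, q5, q6}.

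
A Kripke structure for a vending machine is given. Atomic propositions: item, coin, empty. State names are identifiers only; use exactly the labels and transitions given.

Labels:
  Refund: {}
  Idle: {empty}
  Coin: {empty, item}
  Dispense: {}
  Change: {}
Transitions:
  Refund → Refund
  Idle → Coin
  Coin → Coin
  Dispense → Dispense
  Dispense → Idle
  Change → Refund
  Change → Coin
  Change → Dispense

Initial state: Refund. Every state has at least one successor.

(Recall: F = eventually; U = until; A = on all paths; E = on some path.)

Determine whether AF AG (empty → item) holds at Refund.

Satisfied

States satisfying AG (empty → item): {Refund, Coin}.
States satisfying AF AG (empty → item): {Refund, Idle, Coin}.
Refund ∈ Sat(AF AG (empty → item)).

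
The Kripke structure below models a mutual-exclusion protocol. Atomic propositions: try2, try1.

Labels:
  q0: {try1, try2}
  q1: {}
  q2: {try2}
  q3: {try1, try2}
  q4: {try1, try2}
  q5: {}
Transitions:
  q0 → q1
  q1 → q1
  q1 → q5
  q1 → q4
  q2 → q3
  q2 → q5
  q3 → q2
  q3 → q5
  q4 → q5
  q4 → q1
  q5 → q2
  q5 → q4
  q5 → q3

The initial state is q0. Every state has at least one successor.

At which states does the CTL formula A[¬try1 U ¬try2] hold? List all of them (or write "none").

{q1, q5}

States satisfying ¬try1: {q1, q2, q5}.
States satisfying ¬try2: {q1, q5}.
States satisfying A[¬try1 U ¬try2]: {q1, q5}.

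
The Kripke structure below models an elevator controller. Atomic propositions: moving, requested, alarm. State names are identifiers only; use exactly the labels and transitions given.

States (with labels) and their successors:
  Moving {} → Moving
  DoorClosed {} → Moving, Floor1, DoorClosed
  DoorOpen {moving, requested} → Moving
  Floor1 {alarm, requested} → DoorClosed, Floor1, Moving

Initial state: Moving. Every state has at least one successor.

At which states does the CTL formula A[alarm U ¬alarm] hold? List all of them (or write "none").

States satisfying alarm: {Floor1}.
States satisfying ¬alarm: {Moving, DoorClosed, DoorOpen}.
States satisfying A[alarm U ¬alarm]: {Moving, DoorClosed, DoorOpen}.

{Moving, DoorClosed, DoorOpen}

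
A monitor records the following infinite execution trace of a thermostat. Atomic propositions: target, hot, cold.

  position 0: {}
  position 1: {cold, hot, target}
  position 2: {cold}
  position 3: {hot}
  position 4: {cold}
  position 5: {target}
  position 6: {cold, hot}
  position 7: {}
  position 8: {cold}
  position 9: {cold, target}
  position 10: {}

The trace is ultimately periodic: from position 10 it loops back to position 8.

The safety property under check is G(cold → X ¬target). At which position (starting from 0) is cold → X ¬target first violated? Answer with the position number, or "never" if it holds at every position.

Check cold → X ¬target at each position in order: 0 ✓, 1 ✓, 2 ✓, 3 ✓.
At position 4 the labels are {cold} and the next position 5 has {target}, so cold → X ¬target is false there. This is the first violation.

4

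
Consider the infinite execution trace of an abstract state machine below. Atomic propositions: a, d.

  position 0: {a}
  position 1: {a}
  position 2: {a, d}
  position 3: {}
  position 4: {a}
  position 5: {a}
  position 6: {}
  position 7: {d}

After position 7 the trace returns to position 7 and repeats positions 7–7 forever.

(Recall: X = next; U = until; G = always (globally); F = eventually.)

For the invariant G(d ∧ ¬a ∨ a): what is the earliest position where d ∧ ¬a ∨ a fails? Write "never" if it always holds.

3

Check d ∧ ¬a ∨ a at each position in order: 0 ✓, 1 ✓, 2 ✓.
At position 3 the labels are {}, so d ∧ ¬a ∨ a is false there. This is the first violation.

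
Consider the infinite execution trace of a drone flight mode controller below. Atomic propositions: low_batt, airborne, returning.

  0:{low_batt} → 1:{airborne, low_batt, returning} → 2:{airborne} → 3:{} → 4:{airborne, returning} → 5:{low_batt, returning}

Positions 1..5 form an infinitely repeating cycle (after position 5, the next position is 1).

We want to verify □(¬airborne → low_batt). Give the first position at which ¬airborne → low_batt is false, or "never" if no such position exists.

Check ¬airborne → low_batt at each position in order: 0 ✓, 1 ✓, 2 ✓.
At position 3 the labels are {}, so ¬airborne → low_batt is false there. This is the first violation.

3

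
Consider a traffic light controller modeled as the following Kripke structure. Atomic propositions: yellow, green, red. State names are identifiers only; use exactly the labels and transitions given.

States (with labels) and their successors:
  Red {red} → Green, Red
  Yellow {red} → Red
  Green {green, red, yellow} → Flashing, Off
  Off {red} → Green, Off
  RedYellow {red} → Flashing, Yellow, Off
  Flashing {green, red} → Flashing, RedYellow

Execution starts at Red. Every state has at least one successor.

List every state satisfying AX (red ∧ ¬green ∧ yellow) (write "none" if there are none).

States satisfying red ∧ ¬green ∧ yellow: ∅.
States satisfying AX (red ∧ ¬green ∧ yellow): ∅.

none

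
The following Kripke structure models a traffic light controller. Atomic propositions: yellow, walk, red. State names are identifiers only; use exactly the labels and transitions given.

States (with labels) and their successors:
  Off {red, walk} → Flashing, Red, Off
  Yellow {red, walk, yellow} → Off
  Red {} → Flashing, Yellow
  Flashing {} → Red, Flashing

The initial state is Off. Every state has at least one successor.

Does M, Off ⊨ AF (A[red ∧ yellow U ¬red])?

No

States satisfying A[red ∧ yellow U ¬red]: {Red, Flashing}.
States satisfying AF (A[red ∧ yellow U ¬red]): {Red, Flashing}.
There is a path from Off along which A[red ∧ yellow U ¬red] never holds.
Off ∉ Sat(AF (A[red ∧ yellow U ¬red])).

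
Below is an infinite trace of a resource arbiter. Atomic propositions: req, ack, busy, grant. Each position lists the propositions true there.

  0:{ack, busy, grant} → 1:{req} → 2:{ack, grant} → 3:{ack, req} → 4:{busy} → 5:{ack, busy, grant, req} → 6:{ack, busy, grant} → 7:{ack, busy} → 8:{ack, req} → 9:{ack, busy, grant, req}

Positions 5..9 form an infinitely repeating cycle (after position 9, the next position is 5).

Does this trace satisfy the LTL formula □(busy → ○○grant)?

busy → ○○grant must hold at every position from 0 onward. It fails at position 5, so □(busy → ○○grant) is false.
Positions where busy holds: 0, 4, 5, 6, 7, 9.
Check ○○grant at each: 0→ok, 4→ok, 5→fails, 6→fails, 7→ok, 9→ok.

No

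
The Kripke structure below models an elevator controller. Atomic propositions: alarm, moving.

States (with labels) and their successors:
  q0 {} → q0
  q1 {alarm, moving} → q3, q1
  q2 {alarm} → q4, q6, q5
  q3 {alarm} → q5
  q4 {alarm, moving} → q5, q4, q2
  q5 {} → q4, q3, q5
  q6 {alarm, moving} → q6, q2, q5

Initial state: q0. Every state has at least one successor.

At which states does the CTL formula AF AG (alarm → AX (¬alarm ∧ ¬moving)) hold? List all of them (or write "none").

States satisfying AG (alarm → AX (¬alarm ∧ ¬moving)): {q0}.
States satisfying AF AG (alarm → AX (¬alarm ∧ ¬moving)): {q0}.

{q0}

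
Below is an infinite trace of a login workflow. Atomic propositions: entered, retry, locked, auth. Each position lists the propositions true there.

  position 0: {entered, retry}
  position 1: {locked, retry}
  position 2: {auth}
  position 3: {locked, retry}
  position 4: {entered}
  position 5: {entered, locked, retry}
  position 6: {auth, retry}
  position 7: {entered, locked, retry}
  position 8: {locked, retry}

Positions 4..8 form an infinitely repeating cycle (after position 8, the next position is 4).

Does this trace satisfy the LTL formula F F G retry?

Violated

F G retry is false at every position 0..8, so it never becomes true and F F G retry fails.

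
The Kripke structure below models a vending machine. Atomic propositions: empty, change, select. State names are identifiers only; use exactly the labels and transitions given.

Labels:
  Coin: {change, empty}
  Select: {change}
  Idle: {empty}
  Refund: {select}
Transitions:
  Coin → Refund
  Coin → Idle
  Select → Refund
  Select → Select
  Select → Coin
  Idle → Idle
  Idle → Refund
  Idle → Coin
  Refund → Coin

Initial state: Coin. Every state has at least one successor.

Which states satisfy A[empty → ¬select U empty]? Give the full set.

States satisfying empty → ¬select: {Coin, Select, Idle, Refund}.
States satisfying empty: {Coin, Idle}.
States satisfying A[empty → ¬select U empty]: {Coin, Idle, Refund}.

{Coin, Idle, Refund}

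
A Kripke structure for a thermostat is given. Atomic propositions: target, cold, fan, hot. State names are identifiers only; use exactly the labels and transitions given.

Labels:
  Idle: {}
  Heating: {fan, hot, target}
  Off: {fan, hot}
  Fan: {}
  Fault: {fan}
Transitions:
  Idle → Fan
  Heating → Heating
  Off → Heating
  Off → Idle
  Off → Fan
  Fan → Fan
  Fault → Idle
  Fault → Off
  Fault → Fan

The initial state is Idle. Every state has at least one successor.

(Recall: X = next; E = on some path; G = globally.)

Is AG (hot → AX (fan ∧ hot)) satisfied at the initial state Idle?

States satisfying hot → AX (fan ∧ hot): {Idle, Heating, Fan, Fault}.
States satisfying AG (hot → AX (fan ∧ hot)): {Idle, Heating, Fan}.
Every state reachable from Idle satisfies hot → AX (fan ∧ hot).
Idle ∈ Sat(AG (hot → AX (fan ∧ hot))).

Yes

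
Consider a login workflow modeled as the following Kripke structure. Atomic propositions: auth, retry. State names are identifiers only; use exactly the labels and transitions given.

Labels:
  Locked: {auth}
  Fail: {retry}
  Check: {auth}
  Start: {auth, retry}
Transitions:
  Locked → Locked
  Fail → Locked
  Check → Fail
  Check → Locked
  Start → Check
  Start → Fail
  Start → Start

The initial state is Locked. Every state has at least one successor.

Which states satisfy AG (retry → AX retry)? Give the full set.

States satisfying retry → AX retry: {Locked, Check}.
States satisfying AG (retry → AX retry): {Locked}.

{Locked}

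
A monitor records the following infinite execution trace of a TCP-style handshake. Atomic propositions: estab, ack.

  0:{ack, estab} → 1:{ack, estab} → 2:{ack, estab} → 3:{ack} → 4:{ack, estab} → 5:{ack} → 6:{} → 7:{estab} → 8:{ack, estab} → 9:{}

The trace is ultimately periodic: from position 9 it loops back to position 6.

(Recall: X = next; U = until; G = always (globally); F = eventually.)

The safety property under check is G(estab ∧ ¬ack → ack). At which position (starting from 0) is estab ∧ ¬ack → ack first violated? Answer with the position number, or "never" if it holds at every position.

Check estab ∧ ¬ack → ack at each position in order: 0 ✓, 1 ✓, 2 ✓, 3 ✓, 4 ✓, 5 ✓, 6 ✓.
At position 7 the labels are {estab}, so estab ∧ ¬ack → ack is false there. This is the first violation.

7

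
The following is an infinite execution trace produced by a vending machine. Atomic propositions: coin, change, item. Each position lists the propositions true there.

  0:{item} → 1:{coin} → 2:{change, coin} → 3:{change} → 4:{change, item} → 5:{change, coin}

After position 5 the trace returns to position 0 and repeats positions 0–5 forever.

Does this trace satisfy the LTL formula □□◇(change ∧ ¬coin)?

□◇(change ∧ ¬coin) holds at every position 0..5, and those are all positions ever visited, so □□◇(change ∧ ¬coin) holds.

Holds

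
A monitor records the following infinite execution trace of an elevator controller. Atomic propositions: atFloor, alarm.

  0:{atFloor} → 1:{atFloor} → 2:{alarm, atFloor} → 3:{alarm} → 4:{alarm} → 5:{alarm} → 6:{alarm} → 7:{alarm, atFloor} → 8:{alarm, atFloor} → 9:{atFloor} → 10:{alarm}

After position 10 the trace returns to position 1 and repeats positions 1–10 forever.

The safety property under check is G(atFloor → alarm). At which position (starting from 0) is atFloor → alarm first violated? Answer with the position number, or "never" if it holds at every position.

At position 0 the labels are {atFloor}, so atFloor → alarm is false there. This is the first violation.

0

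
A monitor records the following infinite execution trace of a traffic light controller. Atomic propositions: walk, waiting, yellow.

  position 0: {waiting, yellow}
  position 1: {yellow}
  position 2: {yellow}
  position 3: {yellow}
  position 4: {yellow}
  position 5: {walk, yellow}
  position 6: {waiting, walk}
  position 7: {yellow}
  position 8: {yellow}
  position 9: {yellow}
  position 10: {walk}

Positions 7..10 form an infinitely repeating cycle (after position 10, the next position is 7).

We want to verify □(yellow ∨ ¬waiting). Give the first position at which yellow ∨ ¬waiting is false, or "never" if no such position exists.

6

Check yellow ∨ ¬waiting at each position in order: 0 ✓, 1 ✓, 2 ✓, 3 ✓, 4 ✓, 5 ✓.
At position 6 the labels are {waiting, walk}, so yellow ∨ ¬waiting is false there. This is the first violation.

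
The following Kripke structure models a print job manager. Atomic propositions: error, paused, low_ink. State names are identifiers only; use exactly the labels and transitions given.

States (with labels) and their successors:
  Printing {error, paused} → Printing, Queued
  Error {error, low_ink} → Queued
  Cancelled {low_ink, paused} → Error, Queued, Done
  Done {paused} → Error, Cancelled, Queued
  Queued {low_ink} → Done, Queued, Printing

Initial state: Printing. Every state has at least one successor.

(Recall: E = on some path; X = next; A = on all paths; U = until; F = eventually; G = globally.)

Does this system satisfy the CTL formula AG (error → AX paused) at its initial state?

States satisfying error → AX paused: {Cancelled, Done, Queued}.
States satisfying AG (error → AX paused): ∅.
Error is reachable from Printing and violates error → AX paused, so AG fails at Printing.
Printing ∉ Sat(AG (error → AX paused)).

No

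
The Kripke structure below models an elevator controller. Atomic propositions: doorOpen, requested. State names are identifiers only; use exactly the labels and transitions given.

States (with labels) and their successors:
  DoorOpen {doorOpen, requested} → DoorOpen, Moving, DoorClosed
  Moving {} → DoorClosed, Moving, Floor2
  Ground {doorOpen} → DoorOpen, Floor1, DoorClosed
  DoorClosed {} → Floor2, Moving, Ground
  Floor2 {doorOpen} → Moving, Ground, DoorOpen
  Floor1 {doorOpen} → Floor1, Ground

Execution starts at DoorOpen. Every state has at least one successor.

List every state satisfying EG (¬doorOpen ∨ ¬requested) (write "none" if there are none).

States satisfying ¬doorOpen ∨ ¬requested: {Moving, Ground, DoorClosed, Floor2, Floor1}.
States satisfying EG (¬doorOpen ∨ ¬requested): {Moving, Ground, DoorClosed, Floor2, Floor1}.

{Moving, Ground, DoorClosed, Floor2, Floor1}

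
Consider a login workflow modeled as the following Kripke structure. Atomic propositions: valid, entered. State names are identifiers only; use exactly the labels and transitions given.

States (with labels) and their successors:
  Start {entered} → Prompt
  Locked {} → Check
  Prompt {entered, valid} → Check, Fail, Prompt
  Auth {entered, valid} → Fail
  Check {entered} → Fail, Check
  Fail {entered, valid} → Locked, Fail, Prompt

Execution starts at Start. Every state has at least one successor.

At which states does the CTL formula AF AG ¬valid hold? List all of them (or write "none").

none

States satisfying AG ¬valid: ∅.
States satisfying AF AG ¬valid: ∅.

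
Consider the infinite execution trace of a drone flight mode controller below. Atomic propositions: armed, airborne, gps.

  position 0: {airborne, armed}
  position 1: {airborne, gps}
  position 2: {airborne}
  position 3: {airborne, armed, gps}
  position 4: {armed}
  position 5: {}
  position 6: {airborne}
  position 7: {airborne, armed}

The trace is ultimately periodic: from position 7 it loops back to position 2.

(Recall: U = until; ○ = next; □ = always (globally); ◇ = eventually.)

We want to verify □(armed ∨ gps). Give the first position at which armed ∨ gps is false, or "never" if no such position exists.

Check armed ∨ gps at each position in order: 0 ✓, 1 ✓.
At position 2 the labels are {airborne}, so armed ∨ gps is false there. This is the first violation.

2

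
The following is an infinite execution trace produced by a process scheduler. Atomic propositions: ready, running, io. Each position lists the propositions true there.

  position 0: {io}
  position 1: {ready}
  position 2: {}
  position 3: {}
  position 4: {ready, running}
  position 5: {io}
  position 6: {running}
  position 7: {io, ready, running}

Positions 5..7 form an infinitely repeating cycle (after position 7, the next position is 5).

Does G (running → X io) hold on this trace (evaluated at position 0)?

running → X io holds at every position 0..7, and those are all positions ever visited, so G (running → X io) holds.
Positions where running holds: 4, 6, 7.
Check X io at each: 4→ok, 6→ok, 7→ok.

Yes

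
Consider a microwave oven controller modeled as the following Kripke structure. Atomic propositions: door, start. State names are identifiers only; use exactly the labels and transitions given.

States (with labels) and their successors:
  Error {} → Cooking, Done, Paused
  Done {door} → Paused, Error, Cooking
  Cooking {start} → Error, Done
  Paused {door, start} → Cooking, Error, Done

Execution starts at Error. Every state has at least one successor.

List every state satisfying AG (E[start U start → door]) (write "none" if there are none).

{Error, Done, Cooking, Paused}

States satisfying E[start U start → door]: {Error, Done, Cooking, Paused}.
States satisfying AG (E[start U start → door]): {Error, Done, Cooking, Paused}.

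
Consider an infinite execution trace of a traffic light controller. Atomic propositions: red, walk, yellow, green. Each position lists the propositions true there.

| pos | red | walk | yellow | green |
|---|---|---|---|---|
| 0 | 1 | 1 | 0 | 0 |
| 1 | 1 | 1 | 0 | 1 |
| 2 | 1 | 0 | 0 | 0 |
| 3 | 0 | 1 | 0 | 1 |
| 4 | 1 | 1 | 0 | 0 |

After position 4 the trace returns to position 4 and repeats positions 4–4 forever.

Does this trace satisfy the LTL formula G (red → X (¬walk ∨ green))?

red → X (¬walk ∨ green) must hold at every position from 0 onward. It fails at position 4, so G (red → X (¬walk ∨ green)) is false.
Positions where red holds: 0, 1, 2, 4.
Check X (¬walk ∨ green) at each: 0→ok, 1→ok, 2→ok, 4→fails.

No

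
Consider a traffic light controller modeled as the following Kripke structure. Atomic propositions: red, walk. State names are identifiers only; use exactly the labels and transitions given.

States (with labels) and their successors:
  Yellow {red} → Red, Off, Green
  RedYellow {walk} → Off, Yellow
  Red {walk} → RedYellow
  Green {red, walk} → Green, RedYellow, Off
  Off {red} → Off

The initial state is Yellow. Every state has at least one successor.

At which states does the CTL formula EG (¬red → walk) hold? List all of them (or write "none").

{Yellow, RedYellow, Red, Green, Off}

States satisfying ¬red → walk: {Yellow, RedYellow, Red, Green, Off}.
States satisfying EG (¬red → walk): {Yellow, RedYellow, Red, Green, Off}.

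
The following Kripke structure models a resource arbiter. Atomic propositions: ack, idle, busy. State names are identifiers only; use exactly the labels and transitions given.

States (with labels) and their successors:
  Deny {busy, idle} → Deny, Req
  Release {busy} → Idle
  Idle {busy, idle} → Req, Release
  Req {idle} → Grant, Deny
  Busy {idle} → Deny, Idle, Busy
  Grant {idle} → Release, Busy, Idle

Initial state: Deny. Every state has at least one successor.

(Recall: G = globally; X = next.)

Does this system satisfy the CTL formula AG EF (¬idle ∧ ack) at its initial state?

No

States satisfying EF (¬idle ∧ ack): ∅.
States satisfying AG EF (¬idle ∧ ack): ∅.
Busy is reachable from Deny and violates EF (¬idle ∧ ack), so AG fails at Deny.
Deny ∉ Sat(AG EF (¬idle ∧ ack)).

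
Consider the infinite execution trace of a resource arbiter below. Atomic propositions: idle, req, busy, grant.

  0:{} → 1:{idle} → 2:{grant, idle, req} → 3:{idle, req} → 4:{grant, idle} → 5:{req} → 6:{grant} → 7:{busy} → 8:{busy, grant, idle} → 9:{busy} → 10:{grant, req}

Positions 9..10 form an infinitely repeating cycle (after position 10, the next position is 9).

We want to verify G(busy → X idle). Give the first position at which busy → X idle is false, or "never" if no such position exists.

8

Check busy → X idle at each position in order: 0 ✓, 1 ✓, 2 ✓, 3 ✓, 4 ✓, 5 ✓, 6 ✓, 7 ✓.
At position 8 the labels are {busy, grant, idle} and the next position 9 has {busy}, so busy → X idle is false there. This is the first violation.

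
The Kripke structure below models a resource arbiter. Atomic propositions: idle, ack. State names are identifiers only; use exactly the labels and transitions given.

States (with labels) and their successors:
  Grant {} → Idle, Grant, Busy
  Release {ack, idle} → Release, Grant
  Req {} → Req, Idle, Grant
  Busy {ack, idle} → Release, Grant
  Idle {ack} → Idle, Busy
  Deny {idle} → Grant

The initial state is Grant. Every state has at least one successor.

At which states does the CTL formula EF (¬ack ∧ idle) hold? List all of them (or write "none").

{Deny}

States satisfying ¬ack ∧ idle: {Deny}.
States satisfying EF (¬ack ∧ idle): {Deny}.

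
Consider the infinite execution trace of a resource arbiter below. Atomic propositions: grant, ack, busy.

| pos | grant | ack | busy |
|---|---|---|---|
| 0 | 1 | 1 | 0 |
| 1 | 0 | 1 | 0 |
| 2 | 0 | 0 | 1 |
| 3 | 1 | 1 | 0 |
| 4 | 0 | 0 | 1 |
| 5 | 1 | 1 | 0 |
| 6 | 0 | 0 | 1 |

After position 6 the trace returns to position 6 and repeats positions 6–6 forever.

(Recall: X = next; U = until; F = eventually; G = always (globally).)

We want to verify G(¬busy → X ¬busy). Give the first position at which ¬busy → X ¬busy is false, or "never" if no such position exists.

1

Check ¬busy → X ¬busy at each position in order: 0 ✓.
At position 1 the labels are {ack} and the next position 2 has {busy}, so ¬busy → X ¬busy is false there. This is the first violation.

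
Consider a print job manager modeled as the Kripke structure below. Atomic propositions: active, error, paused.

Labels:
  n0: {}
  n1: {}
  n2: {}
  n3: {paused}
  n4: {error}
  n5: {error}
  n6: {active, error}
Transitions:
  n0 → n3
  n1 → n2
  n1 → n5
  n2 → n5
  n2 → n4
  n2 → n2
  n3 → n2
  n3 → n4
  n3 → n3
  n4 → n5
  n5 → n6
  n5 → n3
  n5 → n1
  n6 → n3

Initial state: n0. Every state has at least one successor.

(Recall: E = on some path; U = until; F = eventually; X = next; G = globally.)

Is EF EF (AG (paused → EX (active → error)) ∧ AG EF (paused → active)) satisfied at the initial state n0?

States satisfying EF EF (AG (paused → EX (active → error)) ∧ AG EF (paused → active)): {n0, n1, n2, n3, n4, n5, n6}.
Some path from n0 reaches a state where EF (AG (paused → EX (active → error)) ∧ AG EF (paused → active)) holds.
n0 ∈ Sat(EF EF (AG (paused → EX (active → error)) ∧ AG EF (paused → active))).

Holds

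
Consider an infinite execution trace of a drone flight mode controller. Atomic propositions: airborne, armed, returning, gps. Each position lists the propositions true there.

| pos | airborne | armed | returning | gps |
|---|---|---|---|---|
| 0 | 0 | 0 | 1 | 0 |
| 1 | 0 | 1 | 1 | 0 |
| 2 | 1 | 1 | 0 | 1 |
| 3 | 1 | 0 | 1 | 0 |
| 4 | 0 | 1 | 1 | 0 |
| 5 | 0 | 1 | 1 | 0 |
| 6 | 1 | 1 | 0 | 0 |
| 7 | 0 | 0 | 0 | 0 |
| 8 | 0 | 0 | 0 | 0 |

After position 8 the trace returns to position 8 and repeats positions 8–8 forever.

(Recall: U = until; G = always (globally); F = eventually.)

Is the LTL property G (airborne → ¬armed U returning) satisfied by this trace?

No

airborne → ¬armed U returning must hold at every position from 0 onward. It fails at position 2, so G (airborne → ¬armed U returning) is false.
Positions where airborne holds: 2, 3, 6.
Check ¬armed U returning at each: 2→fails, 3→ok, 6→fails.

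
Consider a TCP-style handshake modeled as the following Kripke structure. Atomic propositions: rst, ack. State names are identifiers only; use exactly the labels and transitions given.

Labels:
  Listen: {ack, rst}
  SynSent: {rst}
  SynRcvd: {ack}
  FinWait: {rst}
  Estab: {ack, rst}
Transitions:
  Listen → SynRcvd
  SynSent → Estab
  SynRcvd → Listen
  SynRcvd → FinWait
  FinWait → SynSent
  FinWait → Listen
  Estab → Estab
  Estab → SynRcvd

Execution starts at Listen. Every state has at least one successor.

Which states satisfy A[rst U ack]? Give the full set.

States satisfying rst: {Listen, SynSent, FinWait, Estab}.
States satisfying ack: {Listen, SynRcvd, Estab}.
States satisfying A[rst U ack]: {Listen, SynSent, SynRcvd, FinWait, Estab}.

{Listen, SynSent, SynRcvd, FinWait, Estab}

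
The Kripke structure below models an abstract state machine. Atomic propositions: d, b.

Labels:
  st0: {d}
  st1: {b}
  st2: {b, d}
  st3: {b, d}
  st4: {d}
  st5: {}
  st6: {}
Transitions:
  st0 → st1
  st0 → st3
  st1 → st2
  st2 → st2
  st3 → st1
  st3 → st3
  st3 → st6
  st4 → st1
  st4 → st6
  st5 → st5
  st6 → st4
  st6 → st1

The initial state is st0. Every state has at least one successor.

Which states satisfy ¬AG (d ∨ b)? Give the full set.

States satisfying d ∨ b: {st0, st1, st2, st3, st4}.
States satisfying AG (d ∨ b): {st1, st2}.
States satisfying ¬AG (d ∨ b): {st0, st3, st4, st5, st6}.

{st0, st3, st4, st5, st6}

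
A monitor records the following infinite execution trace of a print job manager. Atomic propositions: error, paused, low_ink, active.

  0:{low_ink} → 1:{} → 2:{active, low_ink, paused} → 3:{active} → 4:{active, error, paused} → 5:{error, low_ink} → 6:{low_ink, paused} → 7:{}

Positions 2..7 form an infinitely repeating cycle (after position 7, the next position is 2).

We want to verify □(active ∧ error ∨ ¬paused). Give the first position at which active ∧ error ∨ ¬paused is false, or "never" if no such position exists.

Check active ∧ error ∨ ¬paused at each position in order: 0 ✓, 1 ✓.
At position 2 the labels are {active, low_ink, paused}, so active ∧ error ∨ ¬paused is false there. This is the first violation.

2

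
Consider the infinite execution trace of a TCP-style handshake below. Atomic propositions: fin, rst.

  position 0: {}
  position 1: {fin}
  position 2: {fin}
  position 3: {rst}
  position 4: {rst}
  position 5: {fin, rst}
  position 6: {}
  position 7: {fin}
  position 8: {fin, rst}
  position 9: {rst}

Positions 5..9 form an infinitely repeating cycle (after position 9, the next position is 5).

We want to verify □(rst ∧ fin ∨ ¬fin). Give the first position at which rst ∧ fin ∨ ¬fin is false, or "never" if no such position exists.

1

Check rst ∧ fin ∨ ¬fin at each position in order: 0 ✓.
At position 1 the labels are {fin}, so rst ∧ fin ∨ ¬fin is false there. This is the first violation.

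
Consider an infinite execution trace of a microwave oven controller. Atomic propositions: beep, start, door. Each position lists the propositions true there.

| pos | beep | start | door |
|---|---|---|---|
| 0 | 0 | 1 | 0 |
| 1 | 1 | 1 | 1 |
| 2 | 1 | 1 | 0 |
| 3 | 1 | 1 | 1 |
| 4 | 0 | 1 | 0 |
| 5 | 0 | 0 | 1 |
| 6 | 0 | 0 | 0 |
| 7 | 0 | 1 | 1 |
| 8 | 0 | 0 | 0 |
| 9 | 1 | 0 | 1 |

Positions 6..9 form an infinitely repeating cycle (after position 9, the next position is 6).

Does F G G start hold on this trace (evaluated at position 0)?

Violated

G G start is false at every position 0..9, so it never becomes true and F G G start fails.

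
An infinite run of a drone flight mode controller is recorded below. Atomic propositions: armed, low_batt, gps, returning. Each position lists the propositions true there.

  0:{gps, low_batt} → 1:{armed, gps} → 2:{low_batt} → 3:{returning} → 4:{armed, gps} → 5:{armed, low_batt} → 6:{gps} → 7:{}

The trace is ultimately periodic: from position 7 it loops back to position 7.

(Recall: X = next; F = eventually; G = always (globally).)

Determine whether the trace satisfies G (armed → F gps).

Holds

armed → F gps holds at every position 0..7, and those are all positions ever visited, so G (armed → F gps) holds.
Positions where armed holds: 1, 4, 5.
Check F gps at each: 1→ok, 4→ok, 5→ok.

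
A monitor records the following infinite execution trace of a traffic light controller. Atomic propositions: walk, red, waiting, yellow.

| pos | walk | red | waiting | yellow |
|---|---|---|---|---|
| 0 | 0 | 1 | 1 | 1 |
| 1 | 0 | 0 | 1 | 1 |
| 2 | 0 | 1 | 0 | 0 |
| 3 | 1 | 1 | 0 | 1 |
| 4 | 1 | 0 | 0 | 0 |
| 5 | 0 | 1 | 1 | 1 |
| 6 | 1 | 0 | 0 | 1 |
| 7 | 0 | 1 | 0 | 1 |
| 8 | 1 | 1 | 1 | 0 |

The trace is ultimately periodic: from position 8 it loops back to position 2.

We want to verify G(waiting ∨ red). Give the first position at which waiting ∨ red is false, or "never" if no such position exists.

Check waiting ∨ red at each position in order: 0 ✓, 1 ✓, 2 ✓, 3 ✓.
At position 4 the labels are {walk}, so waiting ∨ red is false there. This is the first violation.

4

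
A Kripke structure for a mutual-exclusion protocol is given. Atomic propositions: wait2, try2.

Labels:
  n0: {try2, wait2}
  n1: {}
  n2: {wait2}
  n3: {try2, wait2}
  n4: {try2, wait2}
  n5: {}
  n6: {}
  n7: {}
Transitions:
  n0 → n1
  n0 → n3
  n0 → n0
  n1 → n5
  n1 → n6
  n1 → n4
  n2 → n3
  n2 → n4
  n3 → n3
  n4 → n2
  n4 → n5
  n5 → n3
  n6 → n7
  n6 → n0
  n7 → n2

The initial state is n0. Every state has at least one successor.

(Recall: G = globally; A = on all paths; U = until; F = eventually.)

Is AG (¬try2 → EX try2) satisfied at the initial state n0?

States satisfying ¬try2 → EX try2: {n0, n1, n2, n3, n4, n5, n6}.
States satisfying AG (¬try2 → EX try2): {n2, n3, n4, n5}.
n7 is reachable from n0 and violates ¬try2 → EX try2, so AG fails at n0.
n0 ∉ Sat(AG (¬try2 → EX try2)).

No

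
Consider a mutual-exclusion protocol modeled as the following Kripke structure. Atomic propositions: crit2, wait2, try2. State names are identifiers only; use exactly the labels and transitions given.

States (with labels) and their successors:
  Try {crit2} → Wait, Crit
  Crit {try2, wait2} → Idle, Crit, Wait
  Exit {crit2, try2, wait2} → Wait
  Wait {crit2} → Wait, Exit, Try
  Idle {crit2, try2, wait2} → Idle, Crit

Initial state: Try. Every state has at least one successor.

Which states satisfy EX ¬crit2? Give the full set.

States satisfying ¬crit2: {Crit}.
States satisfying EX ¬crit2: {Try, Crit, Idle}.

{Try, Crit, Idle}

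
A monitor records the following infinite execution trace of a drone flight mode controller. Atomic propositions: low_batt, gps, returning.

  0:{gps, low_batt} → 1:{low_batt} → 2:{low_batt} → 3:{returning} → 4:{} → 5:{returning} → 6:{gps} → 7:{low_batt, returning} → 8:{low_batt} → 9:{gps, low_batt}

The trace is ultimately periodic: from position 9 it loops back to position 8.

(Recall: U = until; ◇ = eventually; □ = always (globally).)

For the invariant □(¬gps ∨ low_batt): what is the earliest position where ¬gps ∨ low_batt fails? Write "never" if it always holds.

Check ¬gps ∨ low_batt at each position in order: 0 ✓, 1 ✓, 2 ✓, 3 ✓, 4 ✓, 5 ✓.
At position 6 the labels are {gps}, so ¬gps ∨ low_batt is false there. This is the first violation.

6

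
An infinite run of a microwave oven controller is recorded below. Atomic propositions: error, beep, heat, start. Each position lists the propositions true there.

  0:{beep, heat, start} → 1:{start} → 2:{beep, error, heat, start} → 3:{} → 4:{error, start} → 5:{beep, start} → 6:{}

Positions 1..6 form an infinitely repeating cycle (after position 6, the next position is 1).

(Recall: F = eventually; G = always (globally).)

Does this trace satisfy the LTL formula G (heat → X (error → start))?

heat → X (error → start) holds at every position 0..6, and those are all positions ever visited, so G (heat → X (error → start)) holds.
Positions where heat holds: 0, 2.
Check X (error → start) at each: 0→ok, 2→ok.

Yes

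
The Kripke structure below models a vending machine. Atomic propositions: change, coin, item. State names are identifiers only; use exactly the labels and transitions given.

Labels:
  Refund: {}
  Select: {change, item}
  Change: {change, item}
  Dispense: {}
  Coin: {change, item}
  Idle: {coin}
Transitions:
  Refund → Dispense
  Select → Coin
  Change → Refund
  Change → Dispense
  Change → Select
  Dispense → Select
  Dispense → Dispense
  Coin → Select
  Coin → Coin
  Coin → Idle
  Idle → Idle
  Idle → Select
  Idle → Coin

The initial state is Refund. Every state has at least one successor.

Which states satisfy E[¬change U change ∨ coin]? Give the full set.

{Refund, Select, Change, Dispense, Coin, Idle}

States satisfying ¬change: {Refund, Dispense, Idle}.
States satisfying change ∨ coin: {Select, Change, Coin, Idle}.
States satisfying E[¬change U change ∨ coin]: {Refund, Select, Change, Dispense, Coin, Idle}.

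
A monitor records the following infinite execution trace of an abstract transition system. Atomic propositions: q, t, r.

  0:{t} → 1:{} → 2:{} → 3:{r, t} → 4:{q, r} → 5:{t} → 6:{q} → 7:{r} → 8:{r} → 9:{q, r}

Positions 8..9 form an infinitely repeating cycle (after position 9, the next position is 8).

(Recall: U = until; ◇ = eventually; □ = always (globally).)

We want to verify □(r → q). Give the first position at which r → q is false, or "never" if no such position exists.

Check r → q at each position in order: 0 ✓, 1 ✓, 2 ✓.
At position 3 the labels are {r, t}, so r → q is false there. This is the first violation.

3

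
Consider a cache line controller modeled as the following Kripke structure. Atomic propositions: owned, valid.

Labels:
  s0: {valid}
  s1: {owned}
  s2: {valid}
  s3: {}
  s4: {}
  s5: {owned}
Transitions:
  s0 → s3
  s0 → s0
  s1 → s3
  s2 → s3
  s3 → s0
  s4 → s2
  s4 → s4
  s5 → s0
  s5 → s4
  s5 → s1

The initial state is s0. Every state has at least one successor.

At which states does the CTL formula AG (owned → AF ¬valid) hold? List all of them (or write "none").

States satisfying owned → AF ¬valid: {s0, s1, s2, s3, s4, s5}.
States satisfying AG (owned → AF ¬valid): {s0, s1, s2, s3, s4, s5}.

{s0, s1, s2, s3, s4, s5}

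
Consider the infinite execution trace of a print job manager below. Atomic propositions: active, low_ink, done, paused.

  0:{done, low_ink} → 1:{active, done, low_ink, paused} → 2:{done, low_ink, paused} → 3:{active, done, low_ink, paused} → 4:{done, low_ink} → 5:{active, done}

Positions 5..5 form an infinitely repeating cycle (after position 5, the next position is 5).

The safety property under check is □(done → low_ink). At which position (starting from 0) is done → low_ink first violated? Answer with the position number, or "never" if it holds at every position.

5

Check done → low_ink at each position in order: 0 ✓, 1 ✓, 2 ✓, 3 ✓, 4 ✓.
At position 5 the labels are {active, done}, so done → low_ink is false there. This is the first violation.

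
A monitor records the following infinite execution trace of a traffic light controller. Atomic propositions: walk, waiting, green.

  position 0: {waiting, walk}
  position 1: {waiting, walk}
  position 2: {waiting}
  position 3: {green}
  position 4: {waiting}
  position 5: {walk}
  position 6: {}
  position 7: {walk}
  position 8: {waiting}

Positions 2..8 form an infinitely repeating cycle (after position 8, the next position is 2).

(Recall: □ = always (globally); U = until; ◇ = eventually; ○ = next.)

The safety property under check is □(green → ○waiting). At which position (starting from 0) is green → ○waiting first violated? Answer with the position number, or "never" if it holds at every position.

green → ○waiting holds at every position 0..8, and those are all the positions the trace ever visits, so the invariant □(green → ○waiting) is never violated.

never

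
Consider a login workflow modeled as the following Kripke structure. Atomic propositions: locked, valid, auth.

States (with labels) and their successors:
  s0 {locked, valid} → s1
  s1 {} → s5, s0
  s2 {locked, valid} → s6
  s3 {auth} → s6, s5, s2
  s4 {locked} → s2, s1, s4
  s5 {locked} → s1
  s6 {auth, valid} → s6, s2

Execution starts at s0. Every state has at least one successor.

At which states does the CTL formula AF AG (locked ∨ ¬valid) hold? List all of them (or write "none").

{s0, s1, s5}

States satisfying AG (locked ∨ ¬valid): {s0, s1, s5}.
States satisfying AF AG (locked ∨ ¬valid): {s0, s1, s5}.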